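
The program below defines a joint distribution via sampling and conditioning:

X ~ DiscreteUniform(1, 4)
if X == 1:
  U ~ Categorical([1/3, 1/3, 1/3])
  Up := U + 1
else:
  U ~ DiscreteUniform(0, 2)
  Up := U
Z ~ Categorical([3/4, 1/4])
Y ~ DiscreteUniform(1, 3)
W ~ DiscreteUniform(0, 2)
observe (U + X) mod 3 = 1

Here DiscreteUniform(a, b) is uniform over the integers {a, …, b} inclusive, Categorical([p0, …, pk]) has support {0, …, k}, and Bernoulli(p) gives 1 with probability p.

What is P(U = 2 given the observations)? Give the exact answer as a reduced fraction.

P(U = 2 | obs) = 1/4

Enumerate traces; 72 have nonzero weight after conditioning:
  (X=1, U=0, Z=0, Y=1, W=0) weight 1/144
  (X=1, U=0, Z=0, Y=1, W=1) weight 1/144
  (X=1, U=0, Z=0, Y=1, W=2) weight 1/144
  (X=1, U=0, Z=0, Y=2, W=0) weight 1/144
  (X=1, U=0, Z=0, Y=2, W=1) weight 1/144
  (X=1, U=0, Z=0, Y=2, W=2) weight 1/144
  (X=1, U=0, Z=0, Y=3, W=0) weight 1/144
  (X=1, U=0, Z=0, Y=3, W=1) weight 1/144
  (X=2, U=2, Z=0, Y=1, W=0) weight 1/144
  (X=3, U=1, Z=0, Y=1, W=0) weight 1/144
  … 62 more
Group by U:
  weight(U=0) = 1/6
  weight(U=1) = 1/12
  weight(U=2) = 1/12
Total weight = 1/6 + 1/12 + 1/12 = 1/3
P(U=0 | obs) = 1/6 / 1/3 = 1/2
P(U=1 | obs) = 1/12 / 1/3 = 1/4
P(U=2 | obs) = 1/12 / 1/3 = 1/4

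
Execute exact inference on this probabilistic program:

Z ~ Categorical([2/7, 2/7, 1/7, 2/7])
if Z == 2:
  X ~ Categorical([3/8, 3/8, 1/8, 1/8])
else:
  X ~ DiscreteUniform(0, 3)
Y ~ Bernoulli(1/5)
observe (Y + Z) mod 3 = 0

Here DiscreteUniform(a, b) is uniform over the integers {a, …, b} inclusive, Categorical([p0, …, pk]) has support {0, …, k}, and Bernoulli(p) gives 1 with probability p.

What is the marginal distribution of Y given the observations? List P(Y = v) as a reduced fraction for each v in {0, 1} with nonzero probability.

Enumerate traces; 12 have nonzero weight after conditioning:
  (Z=0, X=0, Y=0) weight 2/35
  (Z=0, X=1, Y=0) weight 2/35
  (Z=0, X=2, Y=0) weight 2/35
  (Z=0, X=3, Y=0) weight 2/35
  (Z=2, X=0, Y=1) weight 3/280
  (Z=2, X=1, Y=1) weight 3/280
  (Z=2, X=2, Y=1) weight 1/280
  (Z=2, X=3, Y=1) weight 1/280
  … 4 more
Group by Y:
  weight(Y=0) = 16/35
  weight(Y=1) = 1/35
Total weight = 16/35 + 1/35 = 17/35
P(Y=0 | obs) = 16/35 / 17/35 = 16/17
P(Y=1 | obs) = 1/35 / 17/35 = 1/17

P(Y=0) = 16/17, P(Y=1) = 1/17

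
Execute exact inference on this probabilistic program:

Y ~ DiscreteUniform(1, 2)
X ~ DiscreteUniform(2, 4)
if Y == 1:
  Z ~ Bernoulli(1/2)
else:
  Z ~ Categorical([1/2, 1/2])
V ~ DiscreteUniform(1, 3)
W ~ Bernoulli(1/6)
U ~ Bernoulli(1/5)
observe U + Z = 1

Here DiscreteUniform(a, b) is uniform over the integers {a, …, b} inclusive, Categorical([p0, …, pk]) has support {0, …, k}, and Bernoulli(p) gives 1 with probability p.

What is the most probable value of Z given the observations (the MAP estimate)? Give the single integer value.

argmax_v P(Z = v | obs) = 1

Enumerate traces; 72 have nonzero weight after conditioning:
  (Y=1, X=2, Z=0, V=1, W=0, U=1) weight 1/216
  (Y=1, X=2, Z=0, V=1, W=1, U=1) weight 1/1080
  (Y=1, X=2, Z=0, V=2, W=0, U=1) weight 1/216
  (Y=1, X=2, Z=0, V=2, W=1, U=1) weight 1/1080
  (Y=1, X=2, Z=0, V=3, W=0, U=1) weight 1/216
  (Y=1, X=2, Z=0, V=3, W=1, U=1) weight 1/1080
  (Y=1, X=2, Z=1, V=1, W=0, U=0) weight 1/54
  (Y=1, X=2, Z=1, V=1, W=1, U=0) weight 1/270
  … 64 more
Group by Z:
  weight(Z=0) = 1/10
  weight(Z=1) = 2/5
Total weight = 1/10 + 2/5 = 1/2
P(Z=0 | obs) = 1/10 / 1/2 = 1/5
P(Z=1 | obs) = 2/5 / 1/2 = 4/5
argmax = 1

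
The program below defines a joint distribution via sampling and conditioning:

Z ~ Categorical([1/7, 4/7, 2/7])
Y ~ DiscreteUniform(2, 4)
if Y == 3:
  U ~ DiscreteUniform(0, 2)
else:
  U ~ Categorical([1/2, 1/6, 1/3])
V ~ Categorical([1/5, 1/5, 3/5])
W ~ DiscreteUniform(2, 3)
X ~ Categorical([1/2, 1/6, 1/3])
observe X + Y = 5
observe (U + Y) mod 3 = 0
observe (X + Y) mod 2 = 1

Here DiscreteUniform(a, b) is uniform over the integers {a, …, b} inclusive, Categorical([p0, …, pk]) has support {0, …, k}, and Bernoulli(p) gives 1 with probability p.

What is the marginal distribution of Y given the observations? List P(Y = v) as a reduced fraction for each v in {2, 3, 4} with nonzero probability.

P(Y=3) = 2/3, P(Y=4) = 1/3

Enumerate traces; 36 have nonzero weight after conditioning:
  (Z=0, Y=3, U=0, V=0, W=2, X=2) weight 1/1890
  (Z=0, Y=3, U=0, V=0, W=3, X=2) weight 1/1890
  (Z=0, Y=3, U=0, V=1, W=2, X=2) weight 1/1890
  (Z=0, Y=3, U=0, V=1, W=3, X=2) weight 1/1890
  (Z=0, Y=3, U=0, V=2, W=2, X=2) weight 1/630
  (Z=0, Y=3, U=0, V=2, W=3, X=2) weight 1/630
  (Z=0, Y=4, U=2, V=0, W=2, X=1) weight 1/3780
  (Z=0, Y=4, U=2, V=0, W=3, X=1) weight 1/3780
  … 28 more
Group by Y:
  weight(Y=3) = 1/27
  weight(Y=4) = 1/54
Total weight = 1/27 + 1/54 = 1/18
P(Y=3 | obs) = 1/27 / 1/18 = 2/3
P(Y=4 | obs) = 1/54 / 1/18 = 1/3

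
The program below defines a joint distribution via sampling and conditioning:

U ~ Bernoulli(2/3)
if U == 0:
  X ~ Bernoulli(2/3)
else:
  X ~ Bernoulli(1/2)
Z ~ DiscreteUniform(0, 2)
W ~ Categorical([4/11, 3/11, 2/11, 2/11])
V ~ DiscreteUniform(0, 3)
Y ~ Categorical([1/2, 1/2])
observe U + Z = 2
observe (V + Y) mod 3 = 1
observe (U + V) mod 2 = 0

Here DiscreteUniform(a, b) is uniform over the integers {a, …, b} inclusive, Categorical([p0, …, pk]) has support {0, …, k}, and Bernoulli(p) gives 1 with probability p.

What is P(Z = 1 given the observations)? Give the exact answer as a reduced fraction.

Enumerate traces; 24 have nonzero weight after conditioning:
  (U=0, X=0, Z=2, W=0, V=0, Y=1) weight 1/594
  (U=0, X=0, Z=2, W=1, V=0, Y=1) weight 1/792
  (U=0, X=0, Z=2, W=2, V=0, Y=1) weight 1/1188
  (U=0, X=0, Z=2, W=3, V=0, Y=1) weight 1/1188
  (U=0, X=1, Z=2, W=0, V=0, Y=1) weight 1/297
  (U=0, X=1, Z=2, W=1, V=0, Y=1) weight 1/396
  (U=0, X=1, Z=2, W=2, V=0, Y=1) weight 1/594
  (U=0, X=1, Z=2, W=3, V=0, Y=1) weight 1/594
  (U=1, X=0, Z=1, W=0, V=1, Y=0) weight 1/198
  … 15 more
Group by Z:
  weight(Z=1) = 1/18
  weight(Z=2) = 1/72
Total weight = 1/18 + 1/72 = 5/72
P(Z=1 | obs) = 1/18 / 5/72 = 4/5
P(Z=2 | obs) = 1/72 / 5/72 = 1/5

P(Z = 1 | obs) = 4/5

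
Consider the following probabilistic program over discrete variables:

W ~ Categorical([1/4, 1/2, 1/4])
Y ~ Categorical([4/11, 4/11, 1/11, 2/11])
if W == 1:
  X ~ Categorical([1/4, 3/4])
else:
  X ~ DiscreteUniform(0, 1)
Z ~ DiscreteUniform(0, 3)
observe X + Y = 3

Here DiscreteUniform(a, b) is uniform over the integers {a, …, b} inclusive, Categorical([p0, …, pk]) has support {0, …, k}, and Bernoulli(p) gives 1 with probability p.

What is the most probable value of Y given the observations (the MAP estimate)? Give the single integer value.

argmax_v P(Y = v | obs) = 3

Enumerate traces; 24 have nonzero weight after conditioning:
  (W=0, Y=2, X=1, Z=0) weight 1/352
  (W=0, Y=2, X=1, Z=1) weight 1/352
  (W=0, Y=2, X=1, Z=2) weight 1/352
  (W=0, Y=2, X=1, Z=3) weight 1/352
  (W=0, Y=3, X=0, Z=0) weight 1/176
  (W=0, Y=3, X=0, Z=1) weight 1/176
  (W=0, Y=3, X=0, Z=2) weight 1/176
  (W=0, Y=3, X=0, Z=3) weight 1/176
  … 16 more
Group by Y:
  weight(Y=2) = 5/88
  weight(Y=3) = 3/44
Total weight = 5/88 + 3/44 = 1/8
P(Y=2 | obs) = 5/88 / 1/8 = 5/11
P(Y=3 | obs) = 3/44 / 1/8 = 6/11
argmax = 3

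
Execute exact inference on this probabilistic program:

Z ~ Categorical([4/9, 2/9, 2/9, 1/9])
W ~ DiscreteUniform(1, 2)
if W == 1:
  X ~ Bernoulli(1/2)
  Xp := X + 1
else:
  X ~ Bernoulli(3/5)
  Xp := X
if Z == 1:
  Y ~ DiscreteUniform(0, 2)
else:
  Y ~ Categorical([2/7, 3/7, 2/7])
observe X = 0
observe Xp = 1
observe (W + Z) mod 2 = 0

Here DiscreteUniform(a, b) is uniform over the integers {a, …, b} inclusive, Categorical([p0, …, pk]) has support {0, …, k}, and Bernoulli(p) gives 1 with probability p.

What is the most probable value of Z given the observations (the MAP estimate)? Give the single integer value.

argmax_v P(Z = v | obs) = 1

Enumerate traces; 6 have nonzero weight after conditioning:
  (Z=1, W=1, X=0, Y=0) weight 1/54
  (Z=1, W=1, X=0, Y=1) weight 1/54
  (Z=1, W=1, X=0, Y=2) weight 1/54
  (Z=3, W=1, X=0, Y=0) weight 1/126
  (Z=3, W=1, X=0, Y=1) weight 1/84
  (Z=3, W=1, X=0, Y=2) weight 1/126
Group by Z:
  weight(Z=1) = 1/18
  weight(Z=3) = 1/36
Total weight = 1/18 + 1/36 = 1/12
P(Z=1 | obs) = 1/18 / 1/12 = 2/3
P(Z=3 | obs) = 1/36 / 1/12 = 1/3
argmax = 1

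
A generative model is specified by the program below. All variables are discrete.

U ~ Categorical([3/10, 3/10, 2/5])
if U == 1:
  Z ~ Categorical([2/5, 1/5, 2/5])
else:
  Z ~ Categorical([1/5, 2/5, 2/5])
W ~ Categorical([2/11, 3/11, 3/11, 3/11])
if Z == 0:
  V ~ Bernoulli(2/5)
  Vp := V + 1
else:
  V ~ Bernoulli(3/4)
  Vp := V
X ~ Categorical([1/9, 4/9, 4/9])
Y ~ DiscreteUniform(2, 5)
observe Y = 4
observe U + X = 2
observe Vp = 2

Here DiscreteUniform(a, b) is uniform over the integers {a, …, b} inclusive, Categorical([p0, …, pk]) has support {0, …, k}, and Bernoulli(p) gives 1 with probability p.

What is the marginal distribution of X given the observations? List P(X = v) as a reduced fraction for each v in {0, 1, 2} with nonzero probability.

P(X=0) = 1/10, P(X=1) = 3/5, P(X=2) = 3/10

Enumerate traces; 12 have nonzero weight after conditioning:
  (U=0, Z=0, W=0, V=1, X=2, Y=4) weight 2/4125
  (U=0, Z=0, W=1, V=1, X=2, Y=4) weight 1/1375
  (U=0, Z=0, W=2, V=1, X=2, Y=4) weight 1/1375
  (U=0, Z=0, W=3, V=1, X=2, Y=4) weight 1/1375
  (U=1, Z=0, W=0, V=1, X=1, Y=4) weight 4/4125
  (U=1, Z=0, W=1, V=1, X=1, Y=4) weight 2/1375
  (U=1, Z=0, W=2, V=1, X=1, Y=4) weight 2/1375
  (U=1, Z=0, W=3, V=1, X=1, Y=4) weight 2/1375
  (U=2, Z=0, W=0, V=1, X=0, Y=4) weight 2/12375
  … 3 more
Group by X:
  weight(X=0) = 1/1125
  weight(X=1) = 2/375
  weight(X=2) = 1/375
Total weight = 1/1125 + 2/375 + 1/375 = 2/225
P(X=0 | obs) = 1/1125 / 2/225 = 1/10
P(X=1 | obs) = 2/375 / 2/225 = 3/5
P(X=2 | obs) = 1/375 / 2/225 = 3/10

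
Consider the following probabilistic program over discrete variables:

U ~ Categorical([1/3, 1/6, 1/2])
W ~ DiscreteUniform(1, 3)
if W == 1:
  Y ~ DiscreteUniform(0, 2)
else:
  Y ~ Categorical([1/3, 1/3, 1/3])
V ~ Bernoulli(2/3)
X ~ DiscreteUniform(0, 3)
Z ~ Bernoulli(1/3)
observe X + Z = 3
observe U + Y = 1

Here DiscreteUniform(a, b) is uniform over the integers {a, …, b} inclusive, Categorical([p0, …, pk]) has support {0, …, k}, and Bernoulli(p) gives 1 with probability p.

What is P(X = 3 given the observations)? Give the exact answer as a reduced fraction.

Enumerate traces; 24 have nonzero weight after conditioning:
  (U=0, W=1, Y=1, V=0, X=2, Z=1) weight 1/972
  (U=0, W=1, Y=1, V=0, X=3, Z=0) weight 1/486
  (U=0, W=1, Y=1, V=1, X=2, Z=1) weight 1/486
  (U=0, W=1, Y=1, V=1, X=3, Z=0) weight 1/243
  (U=0, W=2, Y=1, V=0, X=2, Z=1) weight 1/972
  (U=0, W=2, Y=1, V=0, X=3, Z=0) weight 1/486
  (U=0, W=2, Y=1, V=1, X=2, Z=1) weight 1/486
  (U=0, W=2, Y=1, V=1, X=3, Z=0) weight 1/243
  … 16 more
Group by X:
  weight(X=2) = 1/72
  weight(X=3) = 1/36
Total weight = 1/72 + 1/36 = 1/24
P(X=2 | obs) = 1/72 / 1/24 = 1/3
P(X=3 | obs) = 1/36 / 1/24 = 2/3

P(X = 3 | obs) = 2/3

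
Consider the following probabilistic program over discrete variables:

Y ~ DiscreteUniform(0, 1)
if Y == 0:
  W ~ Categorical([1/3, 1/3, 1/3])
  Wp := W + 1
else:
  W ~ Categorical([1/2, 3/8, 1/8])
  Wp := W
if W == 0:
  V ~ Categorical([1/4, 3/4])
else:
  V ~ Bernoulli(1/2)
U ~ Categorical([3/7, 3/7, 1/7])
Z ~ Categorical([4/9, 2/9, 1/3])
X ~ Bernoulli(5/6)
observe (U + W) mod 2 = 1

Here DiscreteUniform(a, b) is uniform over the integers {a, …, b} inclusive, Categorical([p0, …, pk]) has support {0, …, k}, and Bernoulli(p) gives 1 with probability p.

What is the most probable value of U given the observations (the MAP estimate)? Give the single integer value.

argmax_v P(U = v | obs) = 1

Enumerate traces; 96 have nonzero weight after conditioning:
  (Y=0, W=0, V=0, U=1, Z=0, X=0) weight 1/756
  (Y=0, W=0, V=0, U=1, Z=0, X=1) weight 5/756
  (Y=0, W=0, V=0, U=1, Z=1, X=0) weight 1/1512
  (Y=0, W=0, V=0, U=1, Z=1, X=1) weight 5/1512
  (Y=0, W=0, V=0, U=1, Z=2, X=0) weight 1/1008
  (Y=0, W=0, V=0, U=1, Z=2, X=1) weight 5/1008
  (Y=0, W=0, V=1, U=1, Z=0, X=0) weight 1/252
  (Y=0, W=0, V=1, U=1, Z=0, X=1) weight 5/252
  (Y=0, W=1, V=0, U=0, Z=0, X=0) weight 1/378
  (Y=0, W=1, V=0, U=2, Z=0, X=0) weight 1/1134
  … 86 more
Group by U:
  weight(U=0) = 17/112
  weight(U=1) = 31/112
  weight(U=2) = 17/336
Total weight = 17/112 + 31/112 + 17/336 = 23/48
P(U=0 | obs) = 17/112 / 23/48 = 51/161
P(U=1 | obs) = 31/112 / 23/48 = 93/161
P(U=2 | obs) = 17/336 / 23/48 = 17/161
argmax = 1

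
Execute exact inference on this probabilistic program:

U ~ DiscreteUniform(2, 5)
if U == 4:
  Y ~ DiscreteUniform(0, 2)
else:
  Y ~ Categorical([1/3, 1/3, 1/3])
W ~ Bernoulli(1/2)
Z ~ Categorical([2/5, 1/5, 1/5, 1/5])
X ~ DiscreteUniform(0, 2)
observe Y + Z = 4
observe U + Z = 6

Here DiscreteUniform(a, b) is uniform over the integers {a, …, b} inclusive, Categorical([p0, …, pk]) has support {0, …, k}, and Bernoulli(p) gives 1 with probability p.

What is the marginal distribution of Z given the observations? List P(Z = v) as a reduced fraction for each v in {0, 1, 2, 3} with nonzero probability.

Enumerate traces; 12 have nonzero weight after conditioning:
  (U=3, Y=1, W=0, Z=3, X=0) weight 1/360
  (U=3, Y=1, W=0, Z=3, X=1) weight 1/360
  (U=3, Y=1, W=0, Z=3, X=2) weight 1/360
  (U=3, Y=1, W=1, Z=3, X=0) weight 1/360
  (U=3, Y=1, W=1, Z=3, X=1) weight 1/360
  (U=3, Y=1, W=1, Z=3, X=2) weight 1/360
  (U=4, Y=2, W=0, Z=2, X=0) weight 1/360
  (U=4, Y=2, W=0, Z=2, X=1) weight 1/360
  … 4 more
Group by Z:
  weight(Z=2) = 1/60
  weight(Z=3) = 1/60
Total weight = 1/60 + 1/60 = 1/30
P(Z=2 | obs) = 1/60 / 1/30 = 1/2
P(Z=3 | obs) = 1/60 / 1/30 = 1/2

P(Z=2) = 1/2, P(Z=3) = 1/2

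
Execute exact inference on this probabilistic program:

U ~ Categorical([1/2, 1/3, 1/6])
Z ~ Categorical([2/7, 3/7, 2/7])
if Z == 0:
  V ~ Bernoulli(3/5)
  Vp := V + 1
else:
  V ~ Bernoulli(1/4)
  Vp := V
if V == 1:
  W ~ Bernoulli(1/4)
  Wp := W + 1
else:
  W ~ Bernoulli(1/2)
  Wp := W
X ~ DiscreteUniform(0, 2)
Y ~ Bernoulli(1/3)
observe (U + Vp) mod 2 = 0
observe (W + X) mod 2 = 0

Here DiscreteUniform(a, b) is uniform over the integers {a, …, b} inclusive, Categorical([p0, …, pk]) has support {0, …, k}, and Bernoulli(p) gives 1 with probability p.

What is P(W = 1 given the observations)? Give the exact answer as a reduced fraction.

P(W = 1 | obs) = 405/1507

Enumerate traces; 54 have nonzero weight after conditioning:
  (U=0, Z=0, V=1, W=0, X=0, Y=0) weight 1/70
  (U=0, Z=0, V=1, W=0, X=0, Y=1) weight 1/140
  (U=0, Z=0, V=1, W=0, X=2, Y=0) weight 1/70
  (U=0, Z=0, V=1, W=0, X=2, Y=1) weight 1/140
  (U=0, Z=0, V=1, W=1, X=1, Y=0) weight 1/210
  (U=0, Z=0, V=1, W=1, X=1, Y=1) weight 1/420
  (U=0, Z=1, V=0, W=0, X=0, Y=0) weight 1/56
  (U=0, Z=1, V=0, W=0, X=0, Y=1) weight 1/112
  … 46 more
Group by W:
  weight(W=0) = 551/2520
  weight(W=1) = 9/112
Total weight = 551/2520 + 9/112 = 1507/5040
P(W=0 | obs) = 551/2520 / 1507/5040 = 1102/1507
P(W=1 | obs) = 9/112 / 1507/5040 = 405/1507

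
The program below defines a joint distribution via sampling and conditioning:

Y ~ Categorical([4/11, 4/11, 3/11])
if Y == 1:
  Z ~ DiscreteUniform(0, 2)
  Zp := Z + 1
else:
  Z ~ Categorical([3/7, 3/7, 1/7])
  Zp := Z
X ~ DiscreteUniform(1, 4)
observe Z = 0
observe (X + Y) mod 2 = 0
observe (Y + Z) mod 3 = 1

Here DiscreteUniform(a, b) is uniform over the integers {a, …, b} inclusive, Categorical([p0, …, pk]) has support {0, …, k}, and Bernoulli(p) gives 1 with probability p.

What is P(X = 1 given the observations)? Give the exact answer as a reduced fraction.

P(X = 1 | obs) = 1/2

Enumerate traces; 2 have nonzero weight after conditioning:
  (Y=1, Z=0, X=1) weight 1/33
  (Y=1, Z=0, X=3) weight 1/33
Group by X:
  weight(X=1) = 1/33
  weight(X=3) = 1/33
Total weight = 1/33 + 1/33 = 2/33
P(X=1 | obs) = 1/33 / 2/33 = 1/2
P(X=3 | obs) = 1/33 / 2/33 = 1/2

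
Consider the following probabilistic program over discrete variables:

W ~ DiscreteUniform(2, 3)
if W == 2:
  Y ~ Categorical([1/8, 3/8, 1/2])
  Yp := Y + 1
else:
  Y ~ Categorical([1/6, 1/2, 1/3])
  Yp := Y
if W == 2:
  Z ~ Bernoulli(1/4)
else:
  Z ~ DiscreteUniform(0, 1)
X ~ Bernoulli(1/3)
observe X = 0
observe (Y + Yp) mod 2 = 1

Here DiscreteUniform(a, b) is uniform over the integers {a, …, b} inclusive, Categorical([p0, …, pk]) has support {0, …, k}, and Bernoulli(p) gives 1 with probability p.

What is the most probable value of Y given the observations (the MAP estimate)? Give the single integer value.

argmax_v P(Y = v | obs) = 2

Enumerate traces; 6 have nonzero weight after conditioning:
  (W=2, Y=0, Z=0, X=0) weight 1/32
  (W=2, Y=0, Z=1, X=0) weight 1/96
  (W=2, Y=1, Z=0, X=0) weight 3/32
  (W=2, Y=1, Z=1, X=0) weight 1/32
  (W=2, Y=2, Z=0, X=0) weight 1/8
  (W=2, Y=2, Z=1, X=0) weight 1/24
Group by Y:
  weight(Y=0) = 1/24
  weight(Y=1) = 1/8
  weight(Y=2) = 1/6
Total weight = 1/24 + 1/8 + 1/6 = 1/3
P(Y=0 | obs) = 1/24 / 1/3 = 1/8
P(Y=1 | obs) = 1/8 / 1/3 = 3/8
P(Y=2 | obs) = 1/6 / 1/3 = 1/2
argmax = 2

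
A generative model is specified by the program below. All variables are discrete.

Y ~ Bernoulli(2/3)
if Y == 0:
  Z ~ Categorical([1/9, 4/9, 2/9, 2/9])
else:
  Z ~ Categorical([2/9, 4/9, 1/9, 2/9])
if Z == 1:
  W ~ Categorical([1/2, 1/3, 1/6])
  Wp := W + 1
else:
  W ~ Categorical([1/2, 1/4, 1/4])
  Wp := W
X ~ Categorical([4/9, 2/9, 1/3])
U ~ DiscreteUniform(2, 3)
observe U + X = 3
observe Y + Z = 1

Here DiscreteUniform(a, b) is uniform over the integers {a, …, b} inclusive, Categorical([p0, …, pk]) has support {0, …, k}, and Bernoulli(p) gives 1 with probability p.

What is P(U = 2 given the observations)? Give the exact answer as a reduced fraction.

P(U = 2 | obs) = 1/3

Enumerate traces; 12 have nonzero weight after conditioning:
  (Y=0, Z=1, W=0, X=0, U=3) weight 4/243
  (Y=0, Z=1, W=0, X=1, U=2) weight 2/243
  (Y=0, Z=1, W=1, X=0, U=3) weight 8/729
  (Y=0, Z=1, W=1, X=1, U=2) weight 4/729
  (Y=0, Z=1, W=2, X=0, U=3) weight 4/729
  (Y=0, Z=1, W=2, X=1, U=2) weight 2/729
  (Y=1, Z=0, W=0, X=0, U=3) weight 4/243
  (Y=1, Z=0, W=0, X=1, U=2) weight 2/243
  … 4 more
Group by U:
  weight(U=2) = 8/243
  weight(U=3) = 16/243
Total weight = 8/243 + 16/243 = 8/81
P(U=2 | obs) = 8/243 / 8/81 = 1/3
P(U=3 | obs) = 16/243 / 8/81 = 2/3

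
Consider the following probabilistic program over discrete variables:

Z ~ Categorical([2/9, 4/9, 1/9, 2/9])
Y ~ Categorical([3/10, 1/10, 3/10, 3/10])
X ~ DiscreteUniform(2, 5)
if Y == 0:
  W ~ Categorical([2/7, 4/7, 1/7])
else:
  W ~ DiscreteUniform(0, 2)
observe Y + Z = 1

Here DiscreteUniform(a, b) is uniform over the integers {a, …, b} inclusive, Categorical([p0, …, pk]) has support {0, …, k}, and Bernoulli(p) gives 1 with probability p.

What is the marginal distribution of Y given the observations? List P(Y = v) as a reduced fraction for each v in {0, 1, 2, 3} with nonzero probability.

P(Y=0) = 6/7, P(Y=1) = 1/7

Enumerate traces; 24 have nonzero weight after conditioning:
  (Z=0, Y=1, X=2, W=0) weight 1/540
  (Z=0, Y=1, X=2, W=1) weight 1/540
  (Z=0, Y=1, X=2, W=2) weight 1/540
  (Z=0, Y=1, X=3, W=0) weight 1/540
  (Z=0, Y=1, X=3, W=1) weight 1/540
  (Z=0, Y=1, X=3, W=2) weight 1/540
  (Z=0, Y=1, X=4, W=0) weight 1/540
  (Z=0, Y=1, X=4, W=1) weight 1/540
  (Z=1, Y=0, X=2, W=0) weight 1/105
  … 15 more
Group by Y:
  weight(Y=0) = 2/15
  weight(Y=1) = 1/45
Total weight = 2/15 + 1/45 = 7/45
P(Y=0 | obs) = 2/15 / 7/45 = 6/7
P(Y=1 | obs) = 1/45 / 7/45 = 1/7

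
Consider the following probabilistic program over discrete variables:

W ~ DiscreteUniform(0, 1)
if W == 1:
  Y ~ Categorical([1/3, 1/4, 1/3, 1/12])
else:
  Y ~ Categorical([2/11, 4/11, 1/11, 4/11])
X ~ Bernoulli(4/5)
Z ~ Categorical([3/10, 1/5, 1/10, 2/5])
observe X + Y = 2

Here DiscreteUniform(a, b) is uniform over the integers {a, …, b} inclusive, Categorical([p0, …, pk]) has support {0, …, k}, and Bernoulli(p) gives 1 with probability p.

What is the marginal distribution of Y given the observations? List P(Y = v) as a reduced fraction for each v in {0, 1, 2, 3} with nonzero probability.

P(Y=1) = 81/95, P(Y=2) = 14/95

Enumerate traces; 16 have nonzero weight after conditioning:
  (W=0, Y=1, X=1, Z=0) weight 12/275
  (W=0, Y=1, X=1, Z=1) weight 8/275
  (W=0, Y=1, X=1, Z=2) weight 4/275
  (W=0, Y=1, X=1, Z=3) weight 16/275
  (W=0, Y=2, X=0, Z=0) weight 3/1100
  (W=0, Y=2, X=0, Z=1) weight 1/550
  (W=0, Y=2, X=0, Z=2) weight 1/1100
  (W=0, Y=2, X=0, Z=3) weight 1/275
  … 8 more
Group by Y:
  weight(Y=1) = 27/110
  weight(Y=2) = 7/165
Total weight = 27/110 + 7/165 = 19/66
P(Y=1 | obs) = 27/110 / 19/66 = 81/95
P(Y=2 | obs) = 7/165 / 19/66 = 14/95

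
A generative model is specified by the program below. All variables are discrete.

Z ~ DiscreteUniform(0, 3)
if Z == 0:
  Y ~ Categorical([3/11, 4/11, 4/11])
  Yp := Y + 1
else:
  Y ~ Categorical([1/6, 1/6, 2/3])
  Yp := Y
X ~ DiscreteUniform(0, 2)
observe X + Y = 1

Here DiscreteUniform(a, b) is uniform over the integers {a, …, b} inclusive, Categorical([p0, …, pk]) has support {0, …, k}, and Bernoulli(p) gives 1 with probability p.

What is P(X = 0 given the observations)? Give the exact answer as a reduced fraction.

P(X = 0 | obs) = 19/36

Enumerate traces; 8 have nonzero weight after conditioning:
  (Z=0, Y=0, X=1) weight 1/44
  (Z=0, Y=1, X=0) weight 1/33
  (Z=1, Y=0, X=1) weight 1/72
  (Z=1, Y=1, X=0) weight 1/72
  (Z=2, Y=0, X=1) weight 1/72
  (Z=2, Y=1, X=0) weight 1/72
  (Z=3, Y=0, X=1) weight 1/72
  (Z=3, Y=1, X=0) weight 1/72
Group by X:
  weight(X=0) = 19/264
  weight(X=1) = 17/264
Total weight = 19/264 + 17/264 = 3/22
P(X=0 | obs) = 19/264 / 3/22 = 19/36
P(X=1 | obs) = 17/264 / 3/22 = 17/36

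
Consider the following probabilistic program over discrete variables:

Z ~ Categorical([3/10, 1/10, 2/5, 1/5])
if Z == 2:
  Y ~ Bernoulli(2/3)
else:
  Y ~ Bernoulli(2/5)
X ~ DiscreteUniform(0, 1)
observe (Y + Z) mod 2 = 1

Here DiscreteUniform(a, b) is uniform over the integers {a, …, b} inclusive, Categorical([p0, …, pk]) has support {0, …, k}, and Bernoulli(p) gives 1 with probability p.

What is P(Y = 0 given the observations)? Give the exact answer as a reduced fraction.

P(Y = 0 | obs) = 27/85

Enumerate traces; 8 have nonzero weight after conditioning:
  (Z=0, Y=1, X=0) weight 3/50
  (Z=0, Y=1, X=1) weight 3/50
  (Z=1, Y=0, X=0) weight 3/100
  (Z=1, Y=0, X=1) weight 3/100
  (Z=2, Y=1, X=0) weight 2/15
  (Z=2, Y=1, X=1) weight 2/15
  (Z=3, Y=0, X=0) weight 3/50
  (Z=3, Y=0, X=1) weight 3/50
Group by Y:
  weight(Y=0) = 9/50
  weight(Y=1) = 29/75
Total weight = 9/50 + 29/75 = 17/30
P(Y=0 | obs) = 9/50 / 17/30 = 27/85
P(Y=1 | obs) = 29/75 / 17/30 = 58/85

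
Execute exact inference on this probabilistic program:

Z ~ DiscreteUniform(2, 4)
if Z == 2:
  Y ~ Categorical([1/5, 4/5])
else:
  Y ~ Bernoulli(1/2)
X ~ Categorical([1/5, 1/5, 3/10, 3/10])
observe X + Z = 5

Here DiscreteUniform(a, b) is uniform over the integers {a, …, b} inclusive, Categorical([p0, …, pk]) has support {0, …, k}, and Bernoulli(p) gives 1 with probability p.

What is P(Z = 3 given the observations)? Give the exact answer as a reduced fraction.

P(Z = 3 | obs) = 3/8

Enumerate traces; 6 have nonzero weight after conditioning:
  (Z=2, Y=0, X=3) weight 1/50
  (Z=2, Y=1, X=3) weight 2/25
  (Z=3, Y=0, X=2) weight 1/20
  (Z=3, Y=1, X=2) weight 1/20
  (Z=4, Y=0, X=1) weight 1/30
  (Z=4, Y=1, X=1) weight 1/30
Group by Z:
  weight(Z=2) = 1/10
  weight(Z=3) = 1/10
  weight(Z=4) = 1/15
Total weight = 1/10 + 1/10 + 1/15 = 4/15
P(Z=2 | obs) = 1/10 / 4/15 = 3/8
P(Z=3 | obs) = 1/10 / 4/15 = 3/8
P(Z=4 | obs) = 1/15 / 4/15 = 1/4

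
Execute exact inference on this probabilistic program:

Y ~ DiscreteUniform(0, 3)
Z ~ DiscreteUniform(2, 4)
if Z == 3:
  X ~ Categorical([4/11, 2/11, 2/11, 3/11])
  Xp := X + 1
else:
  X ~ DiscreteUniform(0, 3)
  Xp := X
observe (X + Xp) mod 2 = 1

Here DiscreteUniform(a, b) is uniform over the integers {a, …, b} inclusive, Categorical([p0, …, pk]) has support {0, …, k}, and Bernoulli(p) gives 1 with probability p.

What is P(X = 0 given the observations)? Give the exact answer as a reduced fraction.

Enumerate traces; 16 have nonzero weight after conditioning:
  (Y=0, Z=3, X=0) weight 1/33
  (Y=0, Z=3, X=1) weight 1/66
  (Y=0, Z=3, X=2) weight 1/66
  (Y=0, Z=3, X=3) weight 1/44
  (Y=1, Z=3, X=0) weight 1/33
  (Y=1, Z=3, X=1) weight 1/66
  (Y=1, Z=3, X=2) weight 1/66
  (Y=1, Z=3, X=3) weight 1/44
  … 8 more
Group by X:
  weight(X=0) = 4/33
  weight(X=1) = 2/33
  weight(X=2) = 2/33
  weight(X=3) = 1/11
Total weight = 4/33 + 2/33 + 2/33 + 1/11 = 1/3
P(X=0 | obs) = 4/33 / 1/3 = 4/11
P(X=1 | obs) = 2/33 / 1/3 = 2/11
P(X=2 | obs) = 2/33 / 1/3 = 2/11
P(X=3 | obs) = 1/11 / 1/3 = 3/11

P(X = 0 | obs) = 4/11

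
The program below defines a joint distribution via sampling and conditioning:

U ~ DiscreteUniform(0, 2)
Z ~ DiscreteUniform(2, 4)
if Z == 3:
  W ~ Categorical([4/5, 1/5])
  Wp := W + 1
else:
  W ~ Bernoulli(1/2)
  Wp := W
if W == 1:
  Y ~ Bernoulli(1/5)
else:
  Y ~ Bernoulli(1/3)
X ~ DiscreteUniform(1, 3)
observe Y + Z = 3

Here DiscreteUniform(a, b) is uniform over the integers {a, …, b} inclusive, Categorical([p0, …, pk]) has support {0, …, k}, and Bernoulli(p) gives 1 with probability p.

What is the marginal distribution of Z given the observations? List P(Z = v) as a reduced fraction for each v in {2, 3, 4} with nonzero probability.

P(Z=2) = 5/18, P(Z=3) = 13/18

Enumerate traces; 36 have nonzero weight after conditioning:
  (U=0, Z=2, W=0, Y=1, X=1) weight 1/162
  (U=0, Z=2, W=0, Y=1, X=2) weight 1/162
  (U=0, Z=2, W=0, Y=1, X=3) weight 1/162
  (U=0, Z=2, W=1, Y=1, X=1) weight 1/270
  (U=0, Z=2, W=1, Y=1, X=2) weight 1/270
  (U=0, Z=2, W=1, Y=1, X=3) weight 1/270
  (U=0, Z=3, W=0, Y=0, X=1) weight 8/405
  (U=0, Z=3, W=0, Y=0, X=2) weight 8/405
  … 28 more
Group by Z:
  weight(Z=2) = 4/45
  weight(Z=3) = 52/225
Total weight = 4/45 + 52/225 = 8/25
P(Z=2 | obs) = 4/45 / 8/25 = 5/18
P(Z=3 | obs) = 52/225 / 8/25 = 13/18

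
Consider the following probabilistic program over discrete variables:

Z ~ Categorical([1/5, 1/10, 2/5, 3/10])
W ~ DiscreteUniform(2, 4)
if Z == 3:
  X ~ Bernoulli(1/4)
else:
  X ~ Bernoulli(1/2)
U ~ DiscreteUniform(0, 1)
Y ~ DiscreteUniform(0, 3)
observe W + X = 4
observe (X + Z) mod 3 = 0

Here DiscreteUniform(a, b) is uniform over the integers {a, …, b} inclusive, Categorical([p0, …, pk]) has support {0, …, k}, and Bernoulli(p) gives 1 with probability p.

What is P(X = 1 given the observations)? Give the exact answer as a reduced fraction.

P(X = 1 | obs) = 8/21

Enumerate traces; 24 have nonzero weight after conditioning:
  (Z=0, W=4, X=0, U=0, Y=0) weight 1/240
  (Z=0, W=4, X=0, U=0, Y=1) weight 1/240
  (Z=0, W=4, X=0, U=0, Y=2) weight 1/240
  (Z=0, W=4, X=0, U=0, Y=3) weight 1/240
  (Z=0, W=4, X=0, U=1, Y=0) weight 1/240
  (Z=0, W=4, X=0, U=1, Y=1) weight 1/240
  (Z=0, W=4, X=0, U=1, Y=2) weight 1/240
  (Z=0, W=4, X=0, U=1, Y=3) weight 1/240
  (Z=2, W=3, X=1, U=0, Y=0) weight 1/120
  … 15 more
Group by X:
  weight(X=0) = 13/120
  weight(X=1) = 1/15
Total weight = 13/120 + 1/15 = 7/40
P(X=0 | obs) = 13/120 / 7/40 = 13/21
P(X=1 | obs) = 1/15 / 7/40 = 8/21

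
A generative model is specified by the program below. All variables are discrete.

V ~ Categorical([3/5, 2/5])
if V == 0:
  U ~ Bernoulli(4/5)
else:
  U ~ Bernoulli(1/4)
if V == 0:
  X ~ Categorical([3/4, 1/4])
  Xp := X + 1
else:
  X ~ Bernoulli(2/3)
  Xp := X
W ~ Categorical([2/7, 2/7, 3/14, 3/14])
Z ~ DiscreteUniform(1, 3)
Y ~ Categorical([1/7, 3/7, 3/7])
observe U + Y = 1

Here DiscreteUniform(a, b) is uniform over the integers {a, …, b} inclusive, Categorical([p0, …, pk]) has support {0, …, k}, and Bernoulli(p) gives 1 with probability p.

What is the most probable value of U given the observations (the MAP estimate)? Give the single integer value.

argmax_v P(U = v | obs) = 0

Enumerate traces; 96 have nonzero weight after conditioning:
  (V=0, U=0, X=0, W=0, Z=1, Y=1) weight 9/2450
  (V=0, U=0, X=0, W=0, Z=2, Y=1) weight 9/2450
  (V=0, U=0, X=0, W=0, Z=3, Y=1) weight 9/2450
  (V=0, U=0, X=0, W=1, Z=1, Y=1) weight 9/2450
  (V=0, U=0, X=0, W=1, Z=2, Y=1) weight 9/2450
  (V=0, U=0, X=0, W=1, Z=3, Y=1) weight 9/2450
  (V=0, U=0, X=0, W=2, Z=1, Y=1) weight 27/9800
  (V=0, U=0, X=0, W=2, Z=2, Y=1) weight 27/9800
  (V=0, U=1, X=0, W=0, Z=1, Y=0) weight 6/1225
  … 87 more
Group by U:
  weight(U=0) = 9/50
  weight(U=1) = 29/350
Total weight = 9/50 + 29/350 = 46/175
P(U=0 | obs) = 9/50 / 46/175 = 63/92
P(U=1 | obs) = 29/350 / 46/175 = 29/92
argmax = 0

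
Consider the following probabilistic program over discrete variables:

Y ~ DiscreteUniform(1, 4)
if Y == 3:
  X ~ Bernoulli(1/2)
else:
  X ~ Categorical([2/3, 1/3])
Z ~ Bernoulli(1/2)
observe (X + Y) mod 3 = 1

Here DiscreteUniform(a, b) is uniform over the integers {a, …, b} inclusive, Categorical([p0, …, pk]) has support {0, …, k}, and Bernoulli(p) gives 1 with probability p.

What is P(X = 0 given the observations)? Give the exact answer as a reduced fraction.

P(X = 0 | obs) = 8/11

Enumerate traces; 6 have nonzero weight after conditioning:
  (Y=1, X=0, Z=0) weight 1/12
  (Y=1, X=0, Z=1) weight 1/12
  (Y=3, X=1, Z=0) weight 1/16
  (Y=3, X=1, Z=1) weight 1/16
  (Y=4, X=0, Z=0) weight 1/12
  (Y=4, X=0, Z=1) weight 1/12
Group by X:
  weight(X=0) = 1/3
  weight(X=1) = 1/8
Total weight = 1/3 + 1/8 = 11/24
P(X=0 | obs) = 1/3 / 11/24 = 8/11
P(X=1 | obs) = 1/8 / 11/24 = 3/11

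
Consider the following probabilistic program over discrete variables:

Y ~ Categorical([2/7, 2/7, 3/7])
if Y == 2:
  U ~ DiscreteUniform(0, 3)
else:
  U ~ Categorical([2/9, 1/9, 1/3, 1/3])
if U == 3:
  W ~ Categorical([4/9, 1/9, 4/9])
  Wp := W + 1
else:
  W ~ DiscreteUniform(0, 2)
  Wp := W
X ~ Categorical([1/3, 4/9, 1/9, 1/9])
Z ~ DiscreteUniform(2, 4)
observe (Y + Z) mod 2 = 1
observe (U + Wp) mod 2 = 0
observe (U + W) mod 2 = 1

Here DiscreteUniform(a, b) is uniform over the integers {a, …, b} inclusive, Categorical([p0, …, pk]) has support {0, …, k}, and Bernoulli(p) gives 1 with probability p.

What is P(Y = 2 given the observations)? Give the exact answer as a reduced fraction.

P(Y = 2 | obs) = 3/11

Enumerate traces; 32 have nonzero weight after conditioning:
  (Y=0, U=3, W=0, X=0, Z=3) weight 8/1701
  (Y=0, U=3, W=0, X=1, Z=3) weight 32/5103
  (Y=0, U=3, W=0, X=2, Z=3) weight 8/5103
  (Y=0, U=3, W=0, X=3, Z=3) weight 8/5103
  (Y=0, U=3, W=2, X=0, Z=3) weight 8/1701
  (Y=0, U=3, W=2, X=1, Z=3) weight 32/5103
  (Y=0, U=3, W=2, X=2, Z=3) weight 8/5103
  (Y=0, U=3, W=2, X=3, Z=3) weight 8/5103
  (Y=1, U=3, W=0, X=0, Z=2) weight 8/1701
  (Y=2, U=3, W=0, X=0, Z=3) weight 1/189
  … 22 more
Group by Y:
  weight(Y=0) = 16/567
  weight(Y=1) = 32/567
  weight(Y=2) = 2/63
Total weight = 16/567 + 32/567 + 2/63 = 22/189
P(Y=0 | obs) = 16/567 / 22/189 = 8/33
P(Y=1 | obs) = 32/567 / 22/189 = 16/33
P(Y=2 | obs) = 2/63 / 22/189 = 3/11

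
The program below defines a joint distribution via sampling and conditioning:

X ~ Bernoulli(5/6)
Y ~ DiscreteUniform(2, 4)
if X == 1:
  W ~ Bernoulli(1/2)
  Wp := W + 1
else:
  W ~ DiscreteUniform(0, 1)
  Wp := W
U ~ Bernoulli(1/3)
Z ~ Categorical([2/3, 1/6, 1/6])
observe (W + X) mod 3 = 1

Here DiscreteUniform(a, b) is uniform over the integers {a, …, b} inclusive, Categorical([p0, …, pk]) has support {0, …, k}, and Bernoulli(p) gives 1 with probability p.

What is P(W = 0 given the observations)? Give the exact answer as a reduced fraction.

P(W = 0 | obs) = 5/6

Enumerate traces; 36 have nonzero weight after conditioning:
  (X=0, Y=2, W=1, U=0, Z=0) weight 1/81
  (X=0, Y=2, W=1, U=0, Z=1) weight 1/324
  (X=0, Y=2, W=1, U=0, Z=2) weight 1/324
  (X=0, Y=2, W=1, U=1, Z=0) weight 1/162
  (X=0, Y=2, W=1, U=1, Z=1) weight 1/648
  (X=0, Y=2, W=1, U=1, Z=2) weight 1/648
  (X=0, Y=3, W=1, U=0, Z=0) weight 1/81
  (X=0, Y=3, W=1, U=0, Z=1) weight 1/324
  (X=1, Y=2, W=0, U=0, Z=0) weight 5/81
  … 27 more
Group by W:
  weight(W=0) = 5/12
  weight(W=1) = 1/12
Total weight = 5/12 + 1/12 = 1/2
P(W=0 | obs) = 5/12 / 1/2 = 5/6
P(W=1 | obs) = 1/12 / 1/2 = 1/6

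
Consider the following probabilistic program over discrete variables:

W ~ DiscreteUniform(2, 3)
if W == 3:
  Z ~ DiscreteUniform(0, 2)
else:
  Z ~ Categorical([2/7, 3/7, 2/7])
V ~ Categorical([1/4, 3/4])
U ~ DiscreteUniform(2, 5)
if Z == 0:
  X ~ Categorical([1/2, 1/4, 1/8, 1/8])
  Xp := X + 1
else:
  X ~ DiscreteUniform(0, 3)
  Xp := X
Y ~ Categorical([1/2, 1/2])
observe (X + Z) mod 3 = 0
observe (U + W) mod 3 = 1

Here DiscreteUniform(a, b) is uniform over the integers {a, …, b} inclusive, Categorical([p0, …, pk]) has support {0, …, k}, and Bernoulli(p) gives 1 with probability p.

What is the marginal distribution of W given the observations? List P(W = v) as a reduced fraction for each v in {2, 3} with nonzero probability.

P(W=2) = 40/61, P(W=3) = 21/61

Enumerate traces; 48 have nonzero weight after conditioning:
  (W=2, Z=0, V=0, U=2, X=0, Y=0) weight 1/448
  (W=2, Z=0, V=0, U=2, X=0, Y=1) weight 1/448
  (W=2, Z=0, V=0, U=2, X=3, Y=0) weight 1/1792
  (W=2, Z=0, V=0, U=2, X=3, Y=1) weight 1/1792
  (W=2, Z=0, V=0, U=5, X=0, Y=0) weight 1/448
  (W=2, Z=0, V=0, U=5, X=0, Y=1) weight 1/448
  (W=2, Z=0, V=0, U=5, X=3, Y=0) weight 1/1792
  (W=2, Z=0, V=0, U=5, X=3, Y=1) weight 1/1792
  (W=3, Z=0, V=0, U=4, X=0, Y=0) weight 1/384
  … 39 more
Group by W:
  weight(W=2) = 5/56
  weight(W=3) = 3/64
Total weight = 5/56 + 3/64 = 61/448
P(W=2 | obs) = 5/56 / 61/448 = 40/61
P(W=3 | obs) = 3/64 / 61/448 = 21/61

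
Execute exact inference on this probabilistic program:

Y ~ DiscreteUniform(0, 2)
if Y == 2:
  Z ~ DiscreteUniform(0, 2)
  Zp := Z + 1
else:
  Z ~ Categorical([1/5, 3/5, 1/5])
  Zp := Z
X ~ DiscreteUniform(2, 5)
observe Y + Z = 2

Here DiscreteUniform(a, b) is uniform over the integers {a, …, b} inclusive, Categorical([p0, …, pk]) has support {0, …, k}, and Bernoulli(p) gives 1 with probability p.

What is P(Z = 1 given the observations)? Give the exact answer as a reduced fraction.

Enumerate traces; 12 have nonzero weight after conditioning:
  (Y=0, Z=2, X=2) weight 1/60
  (Y=0, Z=2, X=3) weight 1/60
  (Y=0, Z=2, X=4) weight 1/60
  (Y=0, Z=2, X=5) weight 1/60
  (Y=1, Z=1, X=2) weight 1/20
  (Y=1, Z=1, X=3) weight 1/20
  (Y=1, Z=1, X=4) weight 1/20
  (Y=1, Z=1, X=5) weight 1/20
  (Y=2, Z=0, X=2) weight 1/36
  … 3 more
Group by Z:
  weight(Z=0) = 1/9
  weight(Z=1) = 1/5
  weight(Z=2) = 1/15
Total weight = 1/9 + 1/5 + 1/15 = 17/45
P(Z=0 | obs) = 1/9 / 17/45 = 5/17
P(Z=1 | obs) = 1/5 / 17/45 = 9/17
P(Z=2 | obs) = 1/15 / 17/45 = 3/17

P(Z = 1 | obs) = 9/17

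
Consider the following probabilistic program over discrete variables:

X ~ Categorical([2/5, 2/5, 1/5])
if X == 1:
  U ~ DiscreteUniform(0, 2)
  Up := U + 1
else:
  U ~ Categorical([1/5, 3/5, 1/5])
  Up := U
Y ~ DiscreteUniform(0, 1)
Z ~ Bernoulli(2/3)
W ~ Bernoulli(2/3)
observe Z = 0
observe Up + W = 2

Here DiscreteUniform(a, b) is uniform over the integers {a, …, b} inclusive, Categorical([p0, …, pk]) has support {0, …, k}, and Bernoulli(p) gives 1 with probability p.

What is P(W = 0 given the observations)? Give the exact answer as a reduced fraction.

Enumerate traces; 12 have nonzero weight after conditioning:
  (X=0, U=1, Y=0, Z=0, W=1) weight 2/75
  (X=0, U=1, Y=1, Z=0, W=1) weight 2/75
  (X=0, U=2, Y=0, Z=0, W=0) weight 1/225
  (X=0, U=2, Y=1, Z=0, W=0) weight 1/225
  (X=1, U=0, Y=0, Z=0, W=1) weight 2/135
  (X=1, U=0, Y=1, Z=0, W=1) weight 2/135
  (X=1, U=1, Y=0, Z=0, W=0) weight 1/135
  (X=1, U=1, Y=1, Z=0, W=0) weight 1/135
  … 4 more
Group by W:
  weight(W=0) = 19/675
  weight(W=1) = 74/675
Total weight = 19/675 + 74/675 = 31/225
P(W=0 | obs) = 19/675 / 31/225 = 19/93
P(W=1 | obs) = 74/675 / 31/225 = 74/93

P(W = 0 | obs) = 19/93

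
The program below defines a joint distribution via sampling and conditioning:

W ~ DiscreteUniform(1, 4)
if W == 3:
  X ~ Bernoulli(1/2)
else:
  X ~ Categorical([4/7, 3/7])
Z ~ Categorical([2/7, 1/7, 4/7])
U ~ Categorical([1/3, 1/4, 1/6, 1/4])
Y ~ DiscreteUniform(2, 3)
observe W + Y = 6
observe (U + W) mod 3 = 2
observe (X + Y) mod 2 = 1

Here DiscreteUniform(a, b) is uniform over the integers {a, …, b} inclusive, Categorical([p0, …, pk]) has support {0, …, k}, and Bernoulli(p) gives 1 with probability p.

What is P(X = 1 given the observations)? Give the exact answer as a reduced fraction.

P(X = 1 | obs) = 9/16

Enumerate traces; 6 have nonzero weight after conditioning:
  (W=3, X=0, Z=0, U=2, Y=3) weight 1/336
  (W=3, X=0, Z=1, U=2, Y=3) weight 1/672
  (W=3, X=0, Z=2, U=2, Y=3) weight 1/168
  (W=4, X=1, Z=0, U=1, Y=2) weight 3/784
  (W=4, X=1, Z=1, U=1, Y=2) weight 3/1568
  (W=4, X=1, Z=2, U=1, Y=2) weight 3/392
Group by X:
  weight(X=0) = 1/96
  weight(X=1) = 3/224
Total weight = 1/96 + 3/224 = 1/42
P(X=0 | obs) = 1/96 / 1/42 = 7/16
P(X=1 | obs) = 3/224 / 1/42 = 9/16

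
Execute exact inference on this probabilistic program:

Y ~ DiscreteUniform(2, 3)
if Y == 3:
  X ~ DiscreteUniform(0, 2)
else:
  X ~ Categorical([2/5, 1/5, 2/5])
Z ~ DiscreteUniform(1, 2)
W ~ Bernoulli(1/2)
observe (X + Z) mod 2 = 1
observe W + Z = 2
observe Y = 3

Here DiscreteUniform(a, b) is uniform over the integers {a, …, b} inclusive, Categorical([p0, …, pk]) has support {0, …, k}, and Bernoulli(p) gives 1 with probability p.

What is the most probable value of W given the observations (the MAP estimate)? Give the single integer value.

argmax_v P(W = v | obs) = 1

Enumerate traces; 3 have nonzero weight after conditioning:
  (Y=3, X=0, Z=1, W=1) weight 1/24
  (Y=3, X=1, Z=2, W=0) weight 1/24
  (Y=3, X=2, Z=1, W=1) weight 1/24
Group by W:
  weight(W=0) = 1/24
  weight(W=1) = 1/12
Total weight = 1/24 + 1/12 = 1/8
P(W=0 | obs) = 1/24 / 1/8 = 1/3
P(W=1 | obs) = 1/12 / 1/8 = 2/3
argmax = 1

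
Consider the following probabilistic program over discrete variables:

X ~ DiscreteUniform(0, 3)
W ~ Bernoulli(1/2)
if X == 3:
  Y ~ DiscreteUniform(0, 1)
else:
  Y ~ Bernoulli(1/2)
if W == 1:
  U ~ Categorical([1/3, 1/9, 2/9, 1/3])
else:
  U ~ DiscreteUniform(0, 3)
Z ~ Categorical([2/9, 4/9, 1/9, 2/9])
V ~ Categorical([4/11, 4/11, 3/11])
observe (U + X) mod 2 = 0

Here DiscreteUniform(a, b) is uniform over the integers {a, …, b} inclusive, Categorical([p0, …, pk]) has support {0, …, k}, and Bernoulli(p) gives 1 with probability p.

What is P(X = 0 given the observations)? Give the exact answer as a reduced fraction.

Enumerate traces; 384 have nonzero weight after conditioning:
  (X=0, W=0, Y=0, U=0, Z=0, V=0) weight 1/792
  (X=0, W=0, Y=0, U=0, Z=0, V=1) weight 1/792
  (X=0, W=0, Y=0, U=0, Z=0, V=2) weight 1/1056
  (X=0, W=0, Y=0, U=0, Z=1, V=0) weight 1/396
  (X=0, W=0, Y=0, U=0, Z=1, V=1) weight 1/396
  (X=0, W=0, Y=0, U=0, Z=1, V=2) weight 1/528
  (X=0, W=0, Y=0, U=0, Z=2, V=0) weight 1/1584
  (X=0, W=0, Y=0, U=0, Z=2, V=1) weight 1/1584
  (X=1, W=0, Y=0, U=1, Z=0, V=0) weight 1/792
  (X=2, W=0, Y=0, U=0, Z=0, V=0) weight 1/792
  … 374 more
Group by X:
  weight(X=0) = 19/144
  weight(X=1) = 17/144
  weight(X=2) = 19/144
  weight(X=3) = 17/144
Total weight = 19/144 + 17/144 + 19/144 + 17/144 = 1/2
P(X=0 | obs) = 19/144 / 1/2 = 19/72
P(X=1 | obs) = 17/144 / 1/2 = 17/72
P(X=2 | obs) = 19/144 / 1/2 = 19/72
P(X=3 | obs) = 17/144 / 1/2 = 17/72

P(X = 0 | obs) = 19/72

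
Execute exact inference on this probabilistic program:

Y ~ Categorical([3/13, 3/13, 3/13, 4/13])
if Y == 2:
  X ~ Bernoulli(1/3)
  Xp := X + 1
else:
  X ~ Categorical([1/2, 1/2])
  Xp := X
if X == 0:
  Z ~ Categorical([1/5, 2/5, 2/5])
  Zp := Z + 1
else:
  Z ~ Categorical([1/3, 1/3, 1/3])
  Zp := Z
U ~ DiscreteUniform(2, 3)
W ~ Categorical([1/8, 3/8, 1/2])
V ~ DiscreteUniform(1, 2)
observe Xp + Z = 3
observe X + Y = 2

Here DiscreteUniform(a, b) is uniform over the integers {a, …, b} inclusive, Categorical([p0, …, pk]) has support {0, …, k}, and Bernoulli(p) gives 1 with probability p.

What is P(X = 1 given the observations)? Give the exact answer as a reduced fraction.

P(X = 1 | obs) = 5/13

Enumerate traces; 24 have nonzero weight after conditioning:
  (Y=1, X=1, Z=2, U=2, W=0, V=1) weight 1/832
  (Y=1, X=1, Z=2, U=2, W=0, V=2) weight 1/832
  (Y=1, X=1, Z=2, U=2, W=1, V=1) weight 3/832
  (Y=1, X=1, Z=2, U=2, W=1, V=2) weight 3/832
  (Y=1, X=1, Z=2, U=2, W=2, V=1) weight 1/208
  (Y=1, X=1, Z=2, U=2, W=2, V=2) weight 1/208
  (Y=1, X=1, Z=2, U=3, W=0, V=1) weight 1/832
  (Y=1, X=1, Z=2, U=3, W=0, V=2) weight 1/832
  (Y=2, X=0, Z=2, U=2, W=0, V=1) weight 1/520
  … 15 more
Group by X:
  weight(X=0) = 4/65
  weight(X=1) = 1/26
Total weight = 4/65 + 1/26 = 1/10
P(X=0 | obs) = 4/65 / 1/10 = 8/13
P(X=1 | obs) = 1/26 / 1/10 = 5/13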